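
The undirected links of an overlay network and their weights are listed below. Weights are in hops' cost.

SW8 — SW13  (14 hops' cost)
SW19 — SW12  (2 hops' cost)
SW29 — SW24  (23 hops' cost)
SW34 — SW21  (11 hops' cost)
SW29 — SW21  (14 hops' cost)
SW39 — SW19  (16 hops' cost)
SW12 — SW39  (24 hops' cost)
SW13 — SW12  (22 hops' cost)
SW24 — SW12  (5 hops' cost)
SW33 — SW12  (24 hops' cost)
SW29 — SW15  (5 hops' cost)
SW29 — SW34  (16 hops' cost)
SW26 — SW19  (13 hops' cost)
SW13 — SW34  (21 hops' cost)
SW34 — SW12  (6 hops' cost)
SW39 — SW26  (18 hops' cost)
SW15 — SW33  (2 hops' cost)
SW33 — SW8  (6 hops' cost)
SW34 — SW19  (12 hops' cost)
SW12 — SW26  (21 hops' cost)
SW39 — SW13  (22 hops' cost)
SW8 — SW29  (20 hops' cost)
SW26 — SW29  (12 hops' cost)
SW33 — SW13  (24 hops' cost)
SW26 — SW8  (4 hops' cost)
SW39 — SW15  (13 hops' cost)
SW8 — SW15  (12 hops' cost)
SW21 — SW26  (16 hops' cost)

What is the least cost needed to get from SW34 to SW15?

21 hops' cost

Candidate routes:
SW34–SW29–SW15: 16+5 = 21
SW34–SW21–SW29–SW15: 11+14+5 = 30
The minimum is 21 hops' cost via SW34–SW29–SW15.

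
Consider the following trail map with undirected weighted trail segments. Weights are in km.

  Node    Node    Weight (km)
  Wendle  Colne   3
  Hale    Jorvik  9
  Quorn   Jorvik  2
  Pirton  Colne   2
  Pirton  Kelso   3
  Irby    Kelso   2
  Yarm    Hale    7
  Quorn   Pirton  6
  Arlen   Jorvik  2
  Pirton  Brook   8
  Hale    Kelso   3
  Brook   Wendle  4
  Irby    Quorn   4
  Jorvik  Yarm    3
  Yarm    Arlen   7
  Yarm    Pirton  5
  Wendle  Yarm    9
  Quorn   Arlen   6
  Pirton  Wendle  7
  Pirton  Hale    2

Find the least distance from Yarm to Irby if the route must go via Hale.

Best Yarm to Hale: Yarm–Hale costing 7
Shortest Hale→Irby: Hale–Kelso–Irby = 5
Total via Hale: 7 + 5 = 12 km.

12 km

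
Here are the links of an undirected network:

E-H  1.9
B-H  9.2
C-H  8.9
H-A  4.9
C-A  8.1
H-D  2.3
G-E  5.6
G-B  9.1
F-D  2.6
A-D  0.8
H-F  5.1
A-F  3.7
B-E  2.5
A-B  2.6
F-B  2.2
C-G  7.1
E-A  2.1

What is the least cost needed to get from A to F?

Compare a few routes:
A–F: 3.7 = 3.7
A–D–F: 0.8+2.6 = 3.4
The minimum is 3.4 via A–D–F.

3.4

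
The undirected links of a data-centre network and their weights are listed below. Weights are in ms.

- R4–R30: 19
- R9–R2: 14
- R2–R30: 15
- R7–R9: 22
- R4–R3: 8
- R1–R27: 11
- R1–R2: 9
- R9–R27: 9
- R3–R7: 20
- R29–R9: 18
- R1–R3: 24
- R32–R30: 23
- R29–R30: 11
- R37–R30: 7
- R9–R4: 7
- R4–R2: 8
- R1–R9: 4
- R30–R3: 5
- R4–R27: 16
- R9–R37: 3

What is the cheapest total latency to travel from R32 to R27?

Running Dijkstra from R32:
R32: 0
R30: 23  (via R32)
R3: 28  (via R30)
R37: 30  (via R30)
R9: 33  (via R37)
R29: 34  (via R30)
R4: 36  (via R3)
R1: 37  (via R9)
R2: 38  (via R30)
R27: 42  (via R9)
Shortest route: R32–R30–R37–R9–R27 = 42 ms.

42 ms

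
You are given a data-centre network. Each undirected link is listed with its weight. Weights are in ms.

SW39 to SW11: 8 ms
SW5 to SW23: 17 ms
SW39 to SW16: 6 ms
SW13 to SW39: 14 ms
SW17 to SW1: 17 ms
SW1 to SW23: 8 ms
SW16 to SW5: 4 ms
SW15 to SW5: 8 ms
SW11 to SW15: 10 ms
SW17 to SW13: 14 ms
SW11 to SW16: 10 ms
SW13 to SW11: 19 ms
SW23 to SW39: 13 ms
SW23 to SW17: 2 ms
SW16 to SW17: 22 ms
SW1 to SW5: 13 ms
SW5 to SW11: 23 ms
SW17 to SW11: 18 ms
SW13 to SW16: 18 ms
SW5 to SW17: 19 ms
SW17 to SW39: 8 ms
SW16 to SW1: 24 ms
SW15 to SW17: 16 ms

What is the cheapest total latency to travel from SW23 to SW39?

Settle nodes by increasing distance from SW23:
SW23: 0
SW17: 2  (via SW23)
SW1: 8  (via SW23)
SW39: 10  (via SW17)
Shortest route: SW23–SW17–SW39 = 10 ms.

10 ms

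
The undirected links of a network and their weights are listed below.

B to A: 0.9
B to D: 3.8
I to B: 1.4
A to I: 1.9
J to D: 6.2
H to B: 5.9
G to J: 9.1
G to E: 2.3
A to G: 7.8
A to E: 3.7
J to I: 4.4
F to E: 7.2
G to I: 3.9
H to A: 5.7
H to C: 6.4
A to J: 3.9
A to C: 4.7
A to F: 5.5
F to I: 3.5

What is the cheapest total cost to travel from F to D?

Settle nodes by increasing distance from F:
F: 0
I: 3.5  (via F)
B: 4.9  (via I)
A: 5.4  (via I)
E: 7.2  (via F)
G: 7.4  (via I)
J: 7.9  (via I)
D: 8.7  (via B)
Shortest route: F–I–B–D = 8.7.

8.7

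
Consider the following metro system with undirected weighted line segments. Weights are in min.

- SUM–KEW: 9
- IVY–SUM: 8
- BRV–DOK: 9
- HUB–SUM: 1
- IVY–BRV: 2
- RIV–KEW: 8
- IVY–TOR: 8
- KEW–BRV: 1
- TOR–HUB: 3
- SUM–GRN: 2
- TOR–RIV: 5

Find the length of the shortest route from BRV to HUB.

Candidate routes:
BRV–KEW–RIV–TOR–HUB: 1+8+5+3 = 17
BRV–IVY–TOR–HUB: 2+8+3 = 13
BRV–KEW–SUM–HUB: 1+9+1 = 11
Cheapest is BRV–KEW–SUM–HUB at 11 min.

11 min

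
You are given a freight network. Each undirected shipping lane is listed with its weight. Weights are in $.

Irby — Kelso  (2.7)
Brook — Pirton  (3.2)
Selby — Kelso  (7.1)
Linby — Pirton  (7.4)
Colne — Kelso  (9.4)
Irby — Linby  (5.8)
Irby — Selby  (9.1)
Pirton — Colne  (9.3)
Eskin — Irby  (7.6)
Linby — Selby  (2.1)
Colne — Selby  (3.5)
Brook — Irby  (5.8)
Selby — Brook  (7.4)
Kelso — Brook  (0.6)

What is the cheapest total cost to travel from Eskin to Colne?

Enumerating some paths:
Eskin - Irby - Linby - Selby - Colne: 7.6+5.8+2.1+3.5 = 19
Eskin - Irby - Kelso - Selby - Colne: 7.6+2.7+7.1+3.5 = 20.9
Eskin - Irby - Kelso - Colne: 7.6+2.7+9.4 = 19.7
Eskin - Irby - Selby - Colne: 7.6+9.1+3.5 = 20.2
Cheapest is Eskin - Irby - Linby - Selby - Colne at $19.

$19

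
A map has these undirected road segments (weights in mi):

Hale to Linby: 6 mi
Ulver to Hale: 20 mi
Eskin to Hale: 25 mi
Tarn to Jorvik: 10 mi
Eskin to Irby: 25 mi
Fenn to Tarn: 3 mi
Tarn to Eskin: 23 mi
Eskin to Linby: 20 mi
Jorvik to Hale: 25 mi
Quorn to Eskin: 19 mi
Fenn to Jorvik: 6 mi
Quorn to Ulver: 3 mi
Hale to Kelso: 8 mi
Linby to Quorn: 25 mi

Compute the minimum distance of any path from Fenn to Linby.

37 mi

Compare a few routes:
Fenn → Tarn → Eskin → Linby: 3+23+20 = 46
Fenn → Jorvik → Hale → Linby: 6+25+6 = 37
Fenn → Tarn → Eskin → Hale → Linby: 3+23+25+6 = 57
Fenn → Tarn → Jorvik → Hale → Linby: 3+10+25+6 = 44
Cheapest is Fenn → Jorvik → Hale → Linby at 37 mi.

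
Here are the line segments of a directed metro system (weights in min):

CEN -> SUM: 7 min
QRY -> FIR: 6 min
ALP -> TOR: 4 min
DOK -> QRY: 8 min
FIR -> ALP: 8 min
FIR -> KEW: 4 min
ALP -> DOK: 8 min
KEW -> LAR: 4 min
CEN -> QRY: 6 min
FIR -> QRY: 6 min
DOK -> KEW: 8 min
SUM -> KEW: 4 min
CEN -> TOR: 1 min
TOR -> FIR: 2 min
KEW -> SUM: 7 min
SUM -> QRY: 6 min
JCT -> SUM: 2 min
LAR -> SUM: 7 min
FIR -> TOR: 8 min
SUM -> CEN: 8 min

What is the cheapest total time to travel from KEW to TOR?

16 min

Enumerating some paths:
KEW - SUM - CEN - TOR: 7+8+1 = 16
KEW - LAR - SUM - QRY - FIR - TOR: 4+7+6+6+8 = 31
KEW - LAR - SUM - CEN - TOR: 4+7+8+1 = 20
KEW - SUM - QRY - FIR - TOR: 7+6+6+8 = 27
The minimum is 16 min via KEW - SUM - CEN - TOR.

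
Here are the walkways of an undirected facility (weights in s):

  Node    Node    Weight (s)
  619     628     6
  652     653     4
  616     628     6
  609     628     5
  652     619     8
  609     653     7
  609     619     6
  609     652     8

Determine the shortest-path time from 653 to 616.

Enumerating some paths:
653 → 609 → 628 → 616: 7+5+6 = 18
653 → 652 → 609 → 628 → 616: 4+8+5+6 = 23
The minimum is 18 s via 653 → 609 → 628 → 616.

18 s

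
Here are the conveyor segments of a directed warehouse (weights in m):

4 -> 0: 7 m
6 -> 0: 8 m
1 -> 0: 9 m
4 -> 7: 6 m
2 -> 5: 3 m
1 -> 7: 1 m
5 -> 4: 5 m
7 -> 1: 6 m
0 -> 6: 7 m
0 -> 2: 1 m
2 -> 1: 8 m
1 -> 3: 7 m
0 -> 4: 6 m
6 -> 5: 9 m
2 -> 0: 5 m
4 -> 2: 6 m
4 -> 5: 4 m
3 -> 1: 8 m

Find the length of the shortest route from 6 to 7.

Candidate routes:
6–0–2–1–7: 8+1+8+1 = 18
6–5–4–7: 9+5+6 = 20
6–0–4–7: 8+6+6 = 20
Cheapest is 6–0–2–1–7 at 18 m.

18 m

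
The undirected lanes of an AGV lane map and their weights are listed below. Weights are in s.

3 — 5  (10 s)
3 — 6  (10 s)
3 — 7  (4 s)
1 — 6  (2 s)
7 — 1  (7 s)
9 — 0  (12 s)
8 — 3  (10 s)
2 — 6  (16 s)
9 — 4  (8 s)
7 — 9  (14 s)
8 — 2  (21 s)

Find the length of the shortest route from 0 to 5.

Settle nodes by increasing distance from 0:
0: 0
9: 12  (via 0)
4: 20  (via 9)
7: 26  (via 9)
3: 30  (via 7)
1: 33  (via 7)
6: 35  (via 1)
5: 40  (via 3)
Shortest route: 0 → 9 → 7 → 3 → 5 = 40 s.

40 s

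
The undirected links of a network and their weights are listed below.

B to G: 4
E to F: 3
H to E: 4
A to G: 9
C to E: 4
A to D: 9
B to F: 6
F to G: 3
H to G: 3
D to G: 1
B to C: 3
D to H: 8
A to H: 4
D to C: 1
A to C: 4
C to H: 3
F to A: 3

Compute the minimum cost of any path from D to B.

Candidate routes:
D - G - F - B: 1+3+6 = 10
D - G - B: 1+4 = 5
D - C - B: 1+3 = 4
The minimum is 4 via D - C - B.

4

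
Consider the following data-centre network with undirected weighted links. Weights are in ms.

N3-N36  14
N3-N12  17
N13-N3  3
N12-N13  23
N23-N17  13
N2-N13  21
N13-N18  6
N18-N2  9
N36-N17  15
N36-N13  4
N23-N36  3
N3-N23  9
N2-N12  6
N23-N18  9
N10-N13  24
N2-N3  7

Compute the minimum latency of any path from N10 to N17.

43 ms

Shortest distances from N10:
N10: 0
N13: 24  (via N10)
N3: 27  (via N13)
N36: 28  (via N13)
N18: 30  (via N13)
N23: 31  (via N36)
N2: 34  (via N3)
N12: 40  (via N2)
N17: 43  (via N36)
Shortest route: N10–N13–N36–N17 = 43 ms.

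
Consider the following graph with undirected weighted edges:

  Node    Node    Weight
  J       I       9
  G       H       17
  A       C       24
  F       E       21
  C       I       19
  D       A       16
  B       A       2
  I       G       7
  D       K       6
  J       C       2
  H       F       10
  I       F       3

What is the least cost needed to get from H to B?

Running Dijkstra from H:
H: 0
F: 10  (via H)
I: 13  (via F)
G: 17  (via H)
J: 22  (via I)
C: 24  (via J)
E: 31  (via F)
A: 48  (via C)
B: 50  (via A)
Shortest route: H–F–I–J–C–A–B = 50.

50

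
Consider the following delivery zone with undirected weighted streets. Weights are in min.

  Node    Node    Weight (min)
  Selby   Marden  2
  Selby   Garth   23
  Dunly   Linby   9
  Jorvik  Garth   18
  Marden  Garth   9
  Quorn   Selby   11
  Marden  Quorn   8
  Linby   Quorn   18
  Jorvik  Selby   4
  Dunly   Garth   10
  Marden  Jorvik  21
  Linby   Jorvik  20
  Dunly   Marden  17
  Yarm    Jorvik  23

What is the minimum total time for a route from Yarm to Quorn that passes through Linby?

Shortest Yarm→Linby: Yarm → Jorvik → Linby = 43
Shortest Linby→Quorn: Linby → Quorn = 18
Total via Linby: 43 + 18 = 61 min.

61 min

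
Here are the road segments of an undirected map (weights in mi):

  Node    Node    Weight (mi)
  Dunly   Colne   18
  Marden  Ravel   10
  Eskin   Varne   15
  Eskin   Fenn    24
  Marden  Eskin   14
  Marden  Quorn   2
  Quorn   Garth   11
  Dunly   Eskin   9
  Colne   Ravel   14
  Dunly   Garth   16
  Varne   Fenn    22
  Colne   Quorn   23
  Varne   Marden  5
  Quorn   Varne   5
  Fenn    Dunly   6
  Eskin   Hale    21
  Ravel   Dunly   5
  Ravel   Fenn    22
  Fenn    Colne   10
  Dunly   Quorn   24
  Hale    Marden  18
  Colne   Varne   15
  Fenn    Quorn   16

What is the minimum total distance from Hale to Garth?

31 mi

Settle nodes by increasing distance from Hale:
Hale: 0
Marden: 18  (via Hale)
Quorn: 20  (via Marden)
Eskin: 21  (via Hale)
Varne: 23  (via Marden)
Ravel: 28  (via Marden)
Dunly: 30  (via Eskin)
Garth: 31  (via Quorn)
Shortest route: Hale → Marden → Quorn → Garth = 31 mi.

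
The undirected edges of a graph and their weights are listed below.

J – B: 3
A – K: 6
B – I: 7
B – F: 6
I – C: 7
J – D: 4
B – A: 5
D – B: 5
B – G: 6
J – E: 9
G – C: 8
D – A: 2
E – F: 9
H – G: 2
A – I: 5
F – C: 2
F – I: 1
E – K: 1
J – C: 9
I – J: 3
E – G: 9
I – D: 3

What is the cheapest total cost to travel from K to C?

Enumerating some paths:
K - E - F - C: 1+9+2 = 12
K - A - D - I - F - C: 6+2+3+1+2 = 14
Cheapest is K - E - F - C at 12.

12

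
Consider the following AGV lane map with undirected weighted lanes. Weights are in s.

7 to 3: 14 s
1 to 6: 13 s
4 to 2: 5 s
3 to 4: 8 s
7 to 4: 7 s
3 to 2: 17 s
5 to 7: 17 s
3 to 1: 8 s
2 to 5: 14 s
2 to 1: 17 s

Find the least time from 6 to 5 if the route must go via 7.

Shortest 6→7: 6 → 1 → 3 → 7 = 35
Best 7 to 5: 7 → 5 costing 17
Total via 7: 35 + 17 = 52 s.

52 s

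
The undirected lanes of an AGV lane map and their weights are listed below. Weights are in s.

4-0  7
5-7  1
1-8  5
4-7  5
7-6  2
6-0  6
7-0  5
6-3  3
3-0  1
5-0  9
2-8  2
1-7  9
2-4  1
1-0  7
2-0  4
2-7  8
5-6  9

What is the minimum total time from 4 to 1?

Enumerating some paths:
4 → 2 → 0 → 1: 1+4+7 = 12
4 → 2 → 8 → 1: 1+2+5 = 8
The minimum is 8 s via 4 → 2 → 8 → 1.

8 s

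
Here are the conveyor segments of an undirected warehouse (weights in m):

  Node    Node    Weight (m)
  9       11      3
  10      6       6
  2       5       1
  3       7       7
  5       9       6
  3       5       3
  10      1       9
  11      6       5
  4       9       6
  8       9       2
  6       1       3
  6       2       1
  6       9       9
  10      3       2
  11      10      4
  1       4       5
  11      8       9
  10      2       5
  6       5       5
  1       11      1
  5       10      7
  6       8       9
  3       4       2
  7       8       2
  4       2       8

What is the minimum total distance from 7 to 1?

Enumerating some paths:
7–8–9–11–1: 2+2+3+1 = 8
7–3–4–1: 7+2+5 = 14
7–8–11–1: 2+9+1 = 12
7–8–6–1: 2+9+3 = 14
Cheapest is 7–8–9–11–1 at 8 m.

8 m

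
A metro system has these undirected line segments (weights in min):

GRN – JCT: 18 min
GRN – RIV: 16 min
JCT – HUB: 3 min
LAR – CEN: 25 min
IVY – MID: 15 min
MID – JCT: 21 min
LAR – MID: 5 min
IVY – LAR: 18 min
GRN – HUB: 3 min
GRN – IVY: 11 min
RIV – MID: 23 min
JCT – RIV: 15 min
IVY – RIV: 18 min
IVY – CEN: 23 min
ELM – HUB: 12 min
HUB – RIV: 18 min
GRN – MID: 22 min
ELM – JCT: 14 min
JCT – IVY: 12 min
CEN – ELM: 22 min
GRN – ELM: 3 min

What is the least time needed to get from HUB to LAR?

29 min

Candidate routes:
HUB - JCT - IVY - LAR: 3+12+18 = 33
HUB - JCT - MID - LAR: 3+21+5 = 29
HUB - GRN - MID - LAR: 3+22+5 = 30
HUB - GRN - IVY - LAR: 3+11+18 = 32
Cheapest is HUB - JCT - MID - LAR at 29 min.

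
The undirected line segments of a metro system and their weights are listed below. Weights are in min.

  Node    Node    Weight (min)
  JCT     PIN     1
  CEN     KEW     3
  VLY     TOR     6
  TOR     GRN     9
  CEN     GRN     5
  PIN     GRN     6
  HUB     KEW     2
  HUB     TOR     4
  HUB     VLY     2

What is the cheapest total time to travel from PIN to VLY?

Compare a few routes:
PIN - GRN - TOR - VLY: 6+9+6 = 21
PIN - GRN - CEN - KEW - HUB - TOR - VLY: 6+5+3+2+4+6 = 26
PIN - GRN - TOR - HUB - VLY: 6+9+4+2 = 21
PIN - GRN - CEN - KEW - HUB - VLY: 6+5+3+2+2 = 18
Cheapest is PIN - GRN - CEN - KEW - HUB - VLY at 18 min.

18 min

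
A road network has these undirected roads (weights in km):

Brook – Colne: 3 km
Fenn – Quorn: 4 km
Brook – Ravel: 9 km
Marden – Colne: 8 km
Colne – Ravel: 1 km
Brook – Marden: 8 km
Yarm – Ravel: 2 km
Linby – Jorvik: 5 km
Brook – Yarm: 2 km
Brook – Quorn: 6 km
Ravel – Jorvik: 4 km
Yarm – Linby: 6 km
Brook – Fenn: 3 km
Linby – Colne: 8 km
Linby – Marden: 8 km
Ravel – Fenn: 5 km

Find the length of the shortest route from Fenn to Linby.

11 km

Shortest distances from Fenn:
Fenn: 0
Brook: 3  (via Fenn)
Quorn: 4  (via Fenn)
Yarm: 5  (via Brook)
Ravel: 5  (via Fenn)
Colne: 6  (via Brook)
Jorvik: 9  (via Ravel)
Marden: 11  (via Brook)
Linby: 11  (via Yarm)
Shortest route: Fenn → Brook → Yarm → Linby = 11 km.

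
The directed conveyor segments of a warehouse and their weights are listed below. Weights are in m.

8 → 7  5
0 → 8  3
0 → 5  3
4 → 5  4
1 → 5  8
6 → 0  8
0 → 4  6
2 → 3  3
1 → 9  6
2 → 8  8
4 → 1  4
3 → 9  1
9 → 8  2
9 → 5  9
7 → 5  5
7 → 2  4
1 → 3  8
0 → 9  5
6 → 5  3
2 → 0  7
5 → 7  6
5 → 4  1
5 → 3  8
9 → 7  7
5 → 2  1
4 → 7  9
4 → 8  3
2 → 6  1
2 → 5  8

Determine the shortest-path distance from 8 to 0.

Shortest distances from 8:
8: 0
7: 5  (via 8)
2: 9  (via 7)
5: 10  (via 7)
6: 10  (via 2)
4: 11  (via 5)
3: 12  (via 2)
9: 13  (via 3)
1: 15  (via 4)
0: 16  (via 2)
Shortest route: 8 → 7 → 2 → 0 = 16 m.

16 m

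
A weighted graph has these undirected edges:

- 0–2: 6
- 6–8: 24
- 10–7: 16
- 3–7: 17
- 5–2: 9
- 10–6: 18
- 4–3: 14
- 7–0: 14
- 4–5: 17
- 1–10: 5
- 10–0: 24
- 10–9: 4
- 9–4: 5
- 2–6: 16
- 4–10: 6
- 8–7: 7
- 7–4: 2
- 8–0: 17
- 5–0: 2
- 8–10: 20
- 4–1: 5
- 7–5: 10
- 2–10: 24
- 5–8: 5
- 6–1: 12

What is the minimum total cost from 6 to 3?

Settle nodes by increasing distance from 6:
6: 0
1: 12  (via 6)
2: 16  (via 6)
4: 17  (via 1)
10: 17  (via 1)
7: 19  (via 4)
9: 21  (via 10)
0: 22  (via 2)
5: 24  (via 0)
8: 24  (via 6)
3: 31  (via 4)
Shortest route: 6 → 1 → 4 → 3 = 31.

31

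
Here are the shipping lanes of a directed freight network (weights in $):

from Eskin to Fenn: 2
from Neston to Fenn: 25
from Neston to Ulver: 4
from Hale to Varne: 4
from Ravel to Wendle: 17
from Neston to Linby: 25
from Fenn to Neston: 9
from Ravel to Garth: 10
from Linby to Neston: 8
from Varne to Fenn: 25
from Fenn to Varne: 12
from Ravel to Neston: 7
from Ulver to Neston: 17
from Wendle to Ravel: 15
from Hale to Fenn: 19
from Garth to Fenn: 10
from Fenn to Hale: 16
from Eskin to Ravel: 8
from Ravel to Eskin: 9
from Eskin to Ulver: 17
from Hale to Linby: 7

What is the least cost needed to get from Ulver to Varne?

$54

Candidate routes:
Ulver - Neston - Fenn - Varne: 17+25+12 = 54
Ulver - Neston - Fenn - Hale - Varne: 17+25+16+4 = 62
Cheapest is Ulver - Neston - Fenn - Varne at $54.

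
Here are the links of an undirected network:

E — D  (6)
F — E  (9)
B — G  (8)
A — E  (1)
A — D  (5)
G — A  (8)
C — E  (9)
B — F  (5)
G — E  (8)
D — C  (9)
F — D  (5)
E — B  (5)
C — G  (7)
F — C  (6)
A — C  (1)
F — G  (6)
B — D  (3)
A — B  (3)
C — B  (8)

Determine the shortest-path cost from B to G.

Enumerating some paths:
B–A–C–G: 3+1+7 = 11
B–F–G: 5+6 = 11
B–G: 8 = 8
Cheapest is B–G at 8.

8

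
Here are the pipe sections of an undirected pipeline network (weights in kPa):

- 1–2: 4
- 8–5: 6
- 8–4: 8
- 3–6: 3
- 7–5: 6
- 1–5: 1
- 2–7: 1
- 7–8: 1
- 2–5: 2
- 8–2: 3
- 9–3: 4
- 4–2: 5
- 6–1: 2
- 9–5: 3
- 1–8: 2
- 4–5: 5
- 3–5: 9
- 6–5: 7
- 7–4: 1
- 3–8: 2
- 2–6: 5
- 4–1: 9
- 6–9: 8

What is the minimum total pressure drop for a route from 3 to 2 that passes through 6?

Shortest 3→6: 3 → 6 = 3
Best 6 to 2: 6 → 2 costing 5
Total via 6: 3 + 5 = 8 kPa.

8 kPa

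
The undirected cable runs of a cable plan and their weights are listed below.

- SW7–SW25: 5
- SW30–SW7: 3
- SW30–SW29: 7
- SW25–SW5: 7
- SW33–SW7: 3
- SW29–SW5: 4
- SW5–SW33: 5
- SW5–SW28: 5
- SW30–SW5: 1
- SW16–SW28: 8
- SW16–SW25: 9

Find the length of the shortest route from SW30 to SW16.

Candidate routes:
SW30 - SW5 - SW33 - SW7 - SW25 - SW16: 1+5+3+5+9 = 23
SW30 - SW7 - SW25 - SW16: 3+5+9 = 17
SW30 - SW5 - SW28 - SW16: 1+5+8 = 14
SW30 - SW5 - SW25 - SW16: 1+7+9 = 17
The minimum is 14 via SW30 - SW5 - SW28 - SW16.

14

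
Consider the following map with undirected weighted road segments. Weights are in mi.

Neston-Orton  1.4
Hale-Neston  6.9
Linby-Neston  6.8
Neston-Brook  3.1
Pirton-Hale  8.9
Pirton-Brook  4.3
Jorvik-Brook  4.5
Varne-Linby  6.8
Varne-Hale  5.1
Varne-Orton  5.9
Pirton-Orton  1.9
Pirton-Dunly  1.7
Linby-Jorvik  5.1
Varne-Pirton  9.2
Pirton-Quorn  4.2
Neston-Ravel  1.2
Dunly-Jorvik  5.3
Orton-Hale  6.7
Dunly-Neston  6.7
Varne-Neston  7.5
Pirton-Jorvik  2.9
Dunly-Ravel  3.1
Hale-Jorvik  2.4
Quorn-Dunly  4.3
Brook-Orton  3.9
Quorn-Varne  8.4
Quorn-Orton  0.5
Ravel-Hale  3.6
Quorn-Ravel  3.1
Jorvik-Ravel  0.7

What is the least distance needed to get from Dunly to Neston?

4.3 mi

Running Dijkstra from Dunly:
Dunly: 0
Pirton: 1.7  (via Dunly)
Ravel: 3.1  (via Dunly)
Orton: 3.6  (via Pirton)
Jorvik: 3.8  (via Ravel)
Quorn: 4.1  (via Orton)
Neston: 4.3  (via Ravel)
Shortest route: Dunly → Ravel → Neston = 4.3 mi.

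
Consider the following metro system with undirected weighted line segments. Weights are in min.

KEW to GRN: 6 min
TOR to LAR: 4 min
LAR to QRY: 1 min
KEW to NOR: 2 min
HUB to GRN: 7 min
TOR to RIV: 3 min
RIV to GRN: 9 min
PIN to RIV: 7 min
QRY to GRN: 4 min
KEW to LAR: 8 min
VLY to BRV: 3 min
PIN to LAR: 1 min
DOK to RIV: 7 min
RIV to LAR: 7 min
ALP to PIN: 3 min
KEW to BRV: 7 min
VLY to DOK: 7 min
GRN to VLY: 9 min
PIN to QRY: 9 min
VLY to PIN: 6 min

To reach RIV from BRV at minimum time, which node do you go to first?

Compare a few routes:
BRV → VLY → PIN → LAR → TOR → RIV: 3+6+1+4+3 = 17
BRV → VLY → PIN → LAR → RIV: 3+6+1+7 = 17
BRV → VLY → PIN → RIV: 3+6+7 = 16
Cheapest is BRV → VLY → PIN → RIV at 16 min.
So from BRV the first move is to VLY.

VLY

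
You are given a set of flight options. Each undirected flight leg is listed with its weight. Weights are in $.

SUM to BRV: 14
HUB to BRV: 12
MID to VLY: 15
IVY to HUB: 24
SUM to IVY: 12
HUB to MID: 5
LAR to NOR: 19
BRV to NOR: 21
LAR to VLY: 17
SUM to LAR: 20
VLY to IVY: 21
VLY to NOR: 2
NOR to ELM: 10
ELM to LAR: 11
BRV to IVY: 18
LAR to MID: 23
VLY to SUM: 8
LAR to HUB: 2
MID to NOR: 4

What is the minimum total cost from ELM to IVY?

Settle nodes by increasing distance from ELM:
ELM: 0
NOR: 10  (via ELM)
LAR: 11  (via ELM)
VLY: 12  (via NOR)
HUB: 13  (via LAR)
MID: 14  (via NOR)
SUM: 20  (via VLY)
BRV: 25  (via HUB)
IVY: 32  (via SUM)
Shortest route: ELM–NOR–VLY–SUM–IVY = $32.

$32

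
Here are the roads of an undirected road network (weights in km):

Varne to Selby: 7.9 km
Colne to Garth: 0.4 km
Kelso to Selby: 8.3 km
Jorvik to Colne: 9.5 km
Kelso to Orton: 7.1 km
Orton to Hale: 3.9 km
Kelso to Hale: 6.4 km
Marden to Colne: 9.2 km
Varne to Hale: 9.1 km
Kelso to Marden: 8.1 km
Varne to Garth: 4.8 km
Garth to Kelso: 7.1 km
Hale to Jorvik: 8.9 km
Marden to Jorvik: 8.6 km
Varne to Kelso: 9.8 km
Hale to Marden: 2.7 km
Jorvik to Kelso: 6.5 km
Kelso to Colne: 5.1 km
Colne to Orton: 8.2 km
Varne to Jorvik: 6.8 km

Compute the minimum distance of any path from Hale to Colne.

11.5 km

Running Dijkstra from Hale:
Hale: 0
Marden: 2.7  (via Hale)
Orton: 3.9  (via Hale)
Kelso: 6.4  (via Hale)
Jorvik: 8.9  (via Hale)
Varne: 9.1  (via Hale)
Colne: 11.5  (via Kelso)
Shortest route: Hale → Kelso → Colne = 11.5 km.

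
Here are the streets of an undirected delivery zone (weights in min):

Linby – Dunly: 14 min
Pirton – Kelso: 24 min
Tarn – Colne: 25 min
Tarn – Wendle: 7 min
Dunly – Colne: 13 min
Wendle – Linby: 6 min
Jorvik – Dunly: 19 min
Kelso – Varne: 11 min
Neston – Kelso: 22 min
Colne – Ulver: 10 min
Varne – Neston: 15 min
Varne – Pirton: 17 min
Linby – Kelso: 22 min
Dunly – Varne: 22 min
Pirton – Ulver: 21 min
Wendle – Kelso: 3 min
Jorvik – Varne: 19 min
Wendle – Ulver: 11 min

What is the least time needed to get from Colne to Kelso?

Shortest distances from Colne:
Colne: 0
Ulver: 10  (via Colne)
Dunly: 13  (via Colne)
Wendle: 21  (via Ulver)
Kelso: 24  (via Wendle)
Shortest route: Colne–Ulver–Wendle–Kelso = 24 min.

24 min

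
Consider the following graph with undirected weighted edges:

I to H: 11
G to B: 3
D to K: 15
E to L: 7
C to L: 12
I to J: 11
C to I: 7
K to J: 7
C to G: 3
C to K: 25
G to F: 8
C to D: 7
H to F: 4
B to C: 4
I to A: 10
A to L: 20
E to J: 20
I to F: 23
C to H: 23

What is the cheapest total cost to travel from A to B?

Running Dijkstra from A:
A: 0
I: 10  (via A)
C: 17  (via I)
G: 20  (via C)
L: 20  (via A)
B: 21  (via C)
Shortest route: A–I–C–B = 21.

21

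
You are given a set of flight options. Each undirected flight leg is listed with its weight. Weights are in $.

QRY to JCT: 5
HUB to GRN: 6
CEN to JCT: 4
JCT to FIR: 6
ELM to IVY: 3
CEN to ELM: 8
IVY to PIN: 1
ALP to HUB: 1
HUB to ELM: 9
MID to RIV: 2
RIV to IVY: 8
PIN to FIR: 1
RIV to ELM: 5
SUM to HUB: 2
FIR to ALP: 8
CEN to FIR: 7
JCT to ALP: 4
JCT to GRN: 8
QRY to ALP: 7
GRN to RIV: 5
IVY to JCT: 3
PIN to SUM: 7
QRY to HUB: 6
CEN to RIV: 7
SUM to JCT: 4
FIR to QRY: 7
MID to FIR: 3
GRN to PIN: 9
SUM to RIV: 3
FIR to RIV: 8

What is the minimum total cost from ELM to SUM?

Enumerating some paths:
ELM - RIV - SUM: 5+3 = 8
ELM - IVY - JCT - SUM: 3+3+4 = 10
The minimum is $8 via ELM - RIV - SUM.

$8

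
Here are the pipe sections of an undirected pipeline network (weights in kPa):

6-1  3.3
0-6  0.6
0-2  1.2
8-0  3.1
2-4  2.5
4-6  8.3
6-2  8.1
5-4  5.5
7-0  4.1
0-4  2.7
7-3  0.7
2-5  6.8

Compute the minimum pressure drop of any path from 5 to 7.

Settle nodes by increasing distance from 5:
5: 0
4: 5.5  (via 5)
2: 6.8  (via 5)
0: 8  (via 2)
6: 8.6  (via 0)
8: 11.1  (via 0)
1: 11.9  (via 6)
7: 12.1  (via 0)
Shortest route: 5 → 2 → 0 → 7 = 12.1 kPa.

12.1 kPa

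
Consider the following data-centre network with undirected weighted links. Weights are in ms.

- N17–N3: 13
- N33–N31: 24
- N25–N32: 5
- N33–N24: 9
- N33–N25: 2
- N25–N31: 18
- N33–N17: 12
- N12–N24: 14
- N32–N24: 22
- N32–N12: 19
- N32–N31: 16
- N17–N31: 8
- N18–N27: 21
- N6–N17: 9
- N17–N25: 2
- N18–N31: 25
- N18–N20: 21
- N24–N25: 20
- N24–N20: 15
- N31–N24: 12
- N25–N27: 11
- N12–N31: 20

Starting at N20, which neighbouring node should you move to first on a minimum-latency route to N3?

N24

Compare a few routes:
N20 → N24 → N31 → N17 → N3: 15+12+8+13 = 48
N20 → N24 → N33 → N25 → N17 → N3: 15+9+2+2+13 = 41
Cheapest is N20 → N24 → N33 → N25 → N17 → N3 at 41 ms.
So from N20 the first move is to N24.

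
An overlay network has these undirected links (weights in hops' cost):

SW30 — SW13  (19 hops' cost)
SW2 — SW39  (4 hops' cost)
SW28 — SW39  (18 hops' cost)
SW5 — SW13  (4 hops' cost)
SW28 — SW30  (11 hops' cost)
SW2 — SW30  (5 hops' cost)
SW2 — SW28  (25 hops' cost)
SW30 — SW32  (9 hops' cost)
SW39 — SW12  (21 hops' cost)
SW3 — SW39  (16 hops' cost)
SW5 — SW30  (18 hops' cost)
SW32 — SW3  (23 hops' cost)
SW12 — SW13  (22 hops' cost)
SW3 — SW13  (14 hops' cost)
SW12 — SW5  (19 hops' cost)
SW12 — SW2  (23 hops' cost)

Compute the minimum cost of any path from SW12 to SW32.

37 hops' cost

Compare a few routes:
SW12–SW39–SW2–SW30–SW32: 21+4+5+9 = 39
SW12–SW2–SW30–SW32: 23+5+9 = 37
The minimum is 37 hops' cost via SW12–SW2–SW30–SW32.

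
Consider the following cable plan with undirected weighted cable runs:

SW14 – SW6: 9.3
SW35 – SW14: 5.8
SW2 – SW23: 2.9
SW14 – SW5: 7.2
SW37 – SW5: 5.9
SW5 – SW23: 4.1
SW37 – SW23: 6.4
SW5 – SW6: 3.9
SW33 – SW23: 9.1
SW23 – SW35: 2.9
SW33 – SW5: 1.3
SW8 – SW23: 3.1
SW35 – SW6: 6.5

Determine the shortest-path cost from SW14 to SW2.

Settle nodes by increasing distance from SW14:
SW14: 0
SW35: 5.8  (via SW14)
SW5: 7.2  (via SW14)
SW33: 8.5  (via SW5)
SW23: 8.7  (via SW35)
SW6: 9.3  (via SW14)
SW2: 11.6  (via SW23)
Shortest route: SW14–SW35–SW23–SW2 = 11.6.

11.6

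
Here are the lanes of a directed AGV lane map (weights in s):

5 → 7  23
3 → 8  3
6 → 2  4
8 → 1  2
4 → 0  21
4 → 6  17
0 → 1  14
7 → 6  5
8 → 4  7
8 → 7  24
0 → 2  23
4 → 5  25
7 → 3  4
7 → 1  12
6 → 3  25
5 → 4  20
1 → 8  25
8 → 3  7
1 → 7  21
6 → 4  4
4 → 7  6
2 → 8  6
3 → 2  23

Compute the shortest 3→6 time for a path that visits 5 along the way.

Shortest 3→5: 3–8–4–5 = 35
Best 5 to 6: 5–7–6 costing 28
Total via 5: 35 + 28 = 63 s.

63 s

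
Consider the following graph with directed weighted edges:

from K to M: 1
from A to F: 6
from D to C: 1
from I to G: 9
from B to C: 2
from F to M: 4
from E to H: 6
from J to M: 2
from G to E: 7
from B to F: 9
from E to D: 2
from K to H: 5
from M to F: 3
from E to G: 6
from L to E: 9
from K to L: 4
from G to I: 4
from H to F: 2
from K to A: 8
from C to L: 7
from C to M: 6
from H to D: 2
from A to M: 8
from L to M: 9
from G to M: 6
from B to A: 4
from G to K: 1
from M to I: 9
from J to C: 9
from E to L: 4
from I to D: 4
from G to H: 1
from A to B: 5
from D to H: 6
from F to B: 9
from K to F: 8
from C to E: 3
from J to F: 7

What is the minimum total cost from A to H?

Candidate routes:
A → B → C → E → D → H: 5+2+3+2+6 = 18
A → B → C → E → G → H: 5+2+3+6+1 = 17
A → B → C → E → H: 5+2+3+6 = 16
The minimum is 16 via A → B → C → E → H.

16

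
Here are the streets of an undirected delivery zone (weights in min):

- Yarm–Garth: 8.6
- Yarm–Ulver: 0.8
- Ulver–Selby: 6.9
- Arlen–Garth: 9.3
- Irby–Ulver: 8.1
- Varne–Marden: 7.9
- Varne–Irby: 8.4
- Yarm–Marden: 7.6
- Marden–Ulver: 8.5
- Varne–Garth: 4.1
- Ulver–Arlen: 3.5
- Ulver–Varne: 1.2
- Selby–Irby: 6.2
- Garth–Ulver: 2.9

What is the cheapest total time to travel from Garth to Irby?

Shortest distances from Garth:
Garth: 0
Ulver: 2.9  (via Garth)
Yarm: 3.7  (via Ulver)
Varne: 4.1  (via Garth)
Arlen: 6.4  (via Ulver)
Selby: 9.8  (via Ulver)
Irby: 11  (via Ulver)
Shortest route: Garth → Ulver → Irby = 11 min.

11 min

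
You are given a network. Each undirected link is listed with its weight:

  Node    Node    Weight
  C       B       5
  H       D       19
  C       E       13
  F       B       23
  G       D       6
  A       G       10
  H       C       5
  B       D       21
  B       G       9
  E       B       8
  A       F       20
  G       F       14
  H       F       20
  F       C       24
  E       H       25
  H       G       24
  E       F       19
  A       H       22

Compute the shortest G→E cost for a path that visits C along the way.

27

Shortest G→C: G–B–C = 14
Shortest C→E: C–E = 13
Total via C: 14 + 13 = 27.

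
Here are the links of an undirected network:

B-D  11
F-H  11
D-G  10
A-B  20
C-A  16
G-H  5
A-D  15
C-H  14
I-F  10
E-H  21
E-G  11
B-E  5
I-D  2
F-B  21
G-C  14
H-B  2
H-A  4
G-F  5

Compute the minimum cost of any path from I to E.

Compare a few routes:
I–D–B–E: 2+11+5 = 18
I–D–G–E: 2+10+11 = 23
Cheapest is I–D–B–E at 18.

18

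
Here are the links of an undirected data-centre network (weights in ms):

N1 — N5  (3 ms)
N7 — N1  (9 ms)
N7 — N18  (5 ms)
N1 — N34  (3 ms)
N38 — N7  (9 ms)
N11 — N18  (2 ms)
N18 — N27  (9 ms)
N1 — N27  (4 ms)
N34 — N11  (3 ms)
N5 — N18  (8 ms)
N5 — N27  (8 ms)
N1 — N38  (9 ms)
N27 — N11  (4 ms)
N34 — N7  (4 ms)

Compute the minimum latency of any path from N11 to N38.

15 ms

Running Dijkstra from N11:
N11: 0
N18: 2  (via N11)
N34: 3  (via N11)
N27: 4  (via N11)
N1: 6  (via N34)
N7: 7  (via N18)
N5: 9  (via N1)
N38: 15  (via N1)
Shortest route: N11 → N34 → N1 → N38 = 15 ms.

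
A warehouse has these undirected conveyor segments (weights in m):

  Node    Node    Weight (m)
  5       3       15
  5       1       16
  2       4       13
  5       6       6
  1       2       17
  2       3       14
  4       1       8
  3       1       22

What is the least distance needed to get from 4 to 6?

Enumerating some paths:
4 → 1 → 3 → 5 → 6: 8+22+15+6 = 51
4 → 1 → 5 → 6: 8+16+6 = 30
4 → 2 → 3 → 5 → 6: 13+14+15+6 = 48
Cheapest is 4 → 1 → 5 → 6 at 30 m.

30 m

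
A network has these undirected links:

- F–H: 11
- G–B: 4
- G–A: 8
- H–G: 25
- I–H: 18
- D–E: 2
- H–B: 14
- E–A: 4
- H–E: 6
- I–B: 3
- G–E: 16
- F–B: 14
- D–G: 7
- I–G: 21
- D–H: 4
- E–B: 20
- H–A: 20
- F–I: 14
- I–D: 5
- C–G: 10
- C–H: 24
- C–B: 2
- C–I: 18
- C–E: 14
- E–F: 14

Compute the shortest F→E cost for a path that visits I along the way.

21

Best F to I: F → I costing 14
Shortest I→E: I → D → E = 7
Total via I: 14 + 7 = 21.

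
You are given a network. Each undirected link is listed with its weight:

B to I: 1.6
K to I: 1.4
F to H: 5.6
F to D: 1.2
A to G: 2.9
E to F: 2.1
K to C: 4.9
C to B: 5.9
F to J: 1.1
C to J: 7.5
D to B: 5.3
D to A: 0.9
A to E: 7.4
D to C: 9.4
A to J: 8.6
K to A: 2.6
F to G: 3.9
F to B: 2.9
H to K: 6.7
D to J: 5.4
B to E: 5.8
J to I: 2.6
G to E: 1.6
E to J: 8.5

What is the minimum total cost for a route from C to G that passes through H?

Shortest C→H: C → K → H = 11.6
Shortest H→G: H → F → E → G = 9.3
Total via H: 11.6 + 9.3 = 20.9.

20.9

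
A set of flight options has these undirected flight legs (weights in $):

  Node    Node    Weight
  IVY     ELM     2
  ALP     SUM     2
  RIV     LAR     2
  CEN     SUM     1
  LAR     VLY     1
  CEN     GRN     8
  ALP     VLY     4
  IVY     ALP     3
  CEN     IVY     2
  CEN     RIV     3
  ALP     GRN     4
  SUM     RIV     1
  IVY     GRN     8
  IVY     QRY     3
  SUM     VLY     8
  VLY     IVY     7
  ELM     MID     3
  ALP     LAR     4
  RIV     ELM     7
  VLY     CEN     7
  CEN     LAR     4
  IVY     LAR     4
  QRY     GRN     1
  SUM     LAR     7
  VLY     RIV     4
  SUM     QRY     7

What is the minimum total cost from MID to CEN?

$7

Candidate routes:
MID → ELM → RIV → SUM → CEN: 3+7+1+1 = 12
MID → ELM → IVY → ALP → SUM → CEN: 3+2+3+2+1 = 11
MID → ELM → IVY → CEN: 3+2+2 = 7
MID → ELM → RIV → CEN: 3+7+3 = 13
The minimum is $7 via MID → ELM → IVY → CEN.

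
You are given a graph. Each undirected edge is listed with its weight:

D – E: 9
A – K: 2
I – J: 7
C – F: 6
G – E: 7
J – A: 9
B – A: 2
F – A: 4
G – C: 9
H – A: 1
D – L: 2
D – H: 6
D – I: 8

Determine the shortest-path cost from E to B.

18

Running Dijkstra from E:
E: 0
G: 7  (via E)
D: 9  (via E)
L: 11  (via D)
H: 15  (via D)
A: 16  (via H)
C: 16  (via G)
I: 17  (via D)
B: 18  (via A)
Shortest route: E–D–H–A–B = 18.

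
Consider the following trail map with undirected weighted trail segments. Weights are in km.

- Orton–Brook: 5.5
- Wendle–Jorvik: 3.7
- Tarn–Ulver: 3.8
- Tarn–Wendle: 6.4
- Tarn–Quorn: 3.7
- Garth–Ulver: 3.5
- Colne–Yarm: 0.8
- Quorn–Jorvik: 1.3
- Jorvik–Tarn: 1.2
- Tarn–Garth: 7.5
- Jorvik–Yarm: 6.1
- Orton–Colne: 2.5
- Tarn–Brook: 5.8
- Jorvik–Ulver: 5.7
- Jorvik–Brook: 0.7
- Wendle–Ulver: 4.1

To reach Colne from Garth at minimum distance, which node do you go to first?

Compare a few routes:
Garth → Ulver → Tarn → Jorvik → Yarm → Colne: 3.5+3.8+1.2+6.1+0.8 = 15.4
Garth → Ulver → Jorvik → Yarm → Colne: 3.5+5.7+6.1+0.8 = 16.1
Garth → Ulver → Tarn → Jorvik → Brook → Orton → Colne: 3.5+3.8+1.2+0.7+5.5+2.5 = 17.2
Garth → Tarn → Jorvik → Yarm → Colne: 7.5+1.2+6.1+0.8 = 15.6
Cheapest is Garth → Ulver → Tarn → Jorvik → Yarm → Colne at 15.4 km.
So from Garth the first move is to Ulver.

Ulver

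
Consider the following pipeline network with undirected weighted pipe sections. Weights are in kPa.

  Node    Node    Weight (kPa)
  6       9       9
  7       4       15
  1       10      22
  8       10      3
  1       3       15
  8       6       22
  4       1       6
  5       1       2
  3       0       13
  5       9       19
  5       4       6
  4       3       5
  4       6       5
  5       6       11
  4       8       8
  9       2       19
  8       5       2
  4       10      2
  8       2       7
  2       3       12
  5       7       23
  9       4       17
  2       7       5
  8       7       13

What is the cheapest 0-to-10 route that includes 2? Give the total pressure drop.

35 kPa

Shortest 0→2: 0–3–2 = 25
Shortest 2→10: 2–8–10 = 10
Total via 2: 25 + 10 = 35 kPa.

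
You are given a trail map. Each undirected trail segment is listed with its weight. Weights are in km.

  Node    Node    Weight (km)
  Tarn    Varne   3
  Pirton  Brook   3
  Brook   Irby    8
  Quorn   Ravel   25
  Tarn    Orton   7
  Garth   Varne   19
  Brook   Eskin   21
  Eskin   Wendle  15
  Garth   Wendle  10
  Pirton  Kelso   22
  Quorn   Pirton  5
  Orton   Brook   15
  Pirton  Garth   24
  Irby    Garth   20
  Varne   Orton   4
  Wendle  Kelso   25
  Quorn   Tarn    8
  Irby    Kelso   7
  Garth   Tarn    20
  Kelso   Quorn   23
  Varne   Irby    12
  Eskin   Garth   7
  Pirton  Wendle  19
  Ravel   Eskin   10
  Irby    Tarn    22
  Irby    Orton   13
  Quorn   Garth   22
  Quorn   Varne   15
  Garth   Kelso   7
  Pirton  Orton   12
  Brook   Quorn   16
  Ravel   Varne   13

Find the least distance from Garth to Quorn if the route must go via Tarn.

Shortest Garth→Tarn: Garth → Tarn = 20
Shortest Tarn→Quorn: Tarn → Quorn = 8
Total via Tarn: 20 + 8 = 28 km.

28 km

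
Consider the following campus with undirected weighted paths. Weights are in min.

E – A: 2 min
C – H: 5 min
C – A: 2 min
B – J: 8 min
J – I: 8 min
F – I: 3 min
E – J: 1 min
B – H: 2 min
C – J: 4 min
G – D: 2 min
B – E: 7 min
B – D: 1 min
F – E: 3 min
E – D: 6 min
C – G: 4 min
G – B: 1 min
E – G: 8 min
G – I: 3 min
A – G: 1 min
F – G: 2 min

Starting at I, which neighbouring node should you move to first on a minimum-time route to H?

Candidate routes:
I - G - B - H: 3+1+2 = 6
I - G - D - B - H: 3+2+1+2 = 8
I - F - G - B - H: 3+2+1+2 = 8
Cheapest is I - G - B - H at 6 min.
So from I the first move is to G.

G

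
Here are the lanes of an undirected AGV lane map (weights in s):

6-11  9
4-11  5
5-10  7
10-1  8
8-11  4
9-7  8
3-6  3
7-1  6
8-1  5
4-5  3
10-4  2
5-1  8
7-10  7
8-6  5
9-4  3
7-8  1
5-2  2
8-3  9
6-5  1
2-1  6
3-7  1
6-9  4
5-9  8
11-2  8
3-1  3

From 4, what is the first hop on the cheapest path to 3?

Enumerating some paths:
4 → 5 → 6 → 8 → 7 → 3: 3+1+5+1+1 = 11
4 → 9 → 6 → 3: 3+4+3 = 10
4 → 5 → 6 → 3: 3+1+3 = 7
4 → 10 → 7 → 3: 2+7+1 = 10
Cheapest is 4 → 5 → 6 → 3 at 7 s.
So from 4 the first move is to 5.

5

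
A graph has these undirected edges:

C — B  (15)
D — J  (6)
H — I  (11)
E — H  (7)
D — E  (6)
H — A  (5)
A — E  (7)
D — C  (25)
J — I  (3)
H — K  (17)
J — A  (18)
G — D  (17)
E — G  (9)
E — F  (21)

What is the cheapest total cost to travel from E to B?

Shortest distances from E:
E: 0
D: 6  (via E)
A: 7  (via E)
H: 7  (via E)
G: 9  (via E)
J: 12  (via D)
I: 15  (via J)
F: 21  (via E)
K: 24  (via H)
C: 31  (via D)
B: 46  (via C)
Shortest route: E → D → C → B = 46.

46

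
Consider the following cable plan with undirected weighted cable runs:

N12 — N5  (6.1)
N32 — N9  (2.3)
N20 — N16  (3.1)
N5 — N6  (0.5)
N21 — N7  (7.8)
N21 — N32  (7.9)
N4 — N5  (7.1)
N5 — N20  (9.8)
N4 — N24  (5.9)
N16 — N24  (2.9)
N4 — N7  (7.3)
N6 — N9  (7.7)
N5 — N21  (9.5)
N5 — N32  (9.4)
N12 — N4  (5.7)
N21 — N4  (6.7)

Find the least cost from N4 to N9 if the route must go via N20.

Best N4 to N20: N4 → N24 → N16 → N20 costing 11.9
Best N20 to N9: N20 → N5 → N6 → N9 costing 18
Total via N20: 11.9 + 18 = 29.9.

29.9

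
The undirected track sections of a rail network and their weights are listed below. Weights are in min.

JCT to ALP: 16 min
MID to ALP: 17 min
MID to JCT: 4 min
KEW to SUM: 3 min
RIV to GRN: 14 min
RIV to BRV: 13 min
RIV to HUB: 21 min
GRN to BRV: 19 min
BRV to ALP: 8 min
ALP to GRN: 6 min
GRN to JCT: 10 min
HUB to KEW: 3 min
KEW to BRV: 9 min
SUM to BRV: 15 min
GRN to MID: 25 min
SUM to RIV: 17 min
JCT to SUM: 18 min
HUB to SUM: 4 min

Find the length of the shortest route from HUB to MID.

Settle nodes by increasing distance from HUB:
HUB: 0
KEW: 3  (via HUB)
SUM: 4  (via HUB)
BRV: 12  (via KEW)
ALP: 20  (via BRV)
RIV: 21  (via HUB)
JCT: 22  (via SUM)
GRN: 26  (via ALP)
MID: 26  (via JCT)
Shortest route: HUB → SUM → JCT → MID = 26 min.

26 min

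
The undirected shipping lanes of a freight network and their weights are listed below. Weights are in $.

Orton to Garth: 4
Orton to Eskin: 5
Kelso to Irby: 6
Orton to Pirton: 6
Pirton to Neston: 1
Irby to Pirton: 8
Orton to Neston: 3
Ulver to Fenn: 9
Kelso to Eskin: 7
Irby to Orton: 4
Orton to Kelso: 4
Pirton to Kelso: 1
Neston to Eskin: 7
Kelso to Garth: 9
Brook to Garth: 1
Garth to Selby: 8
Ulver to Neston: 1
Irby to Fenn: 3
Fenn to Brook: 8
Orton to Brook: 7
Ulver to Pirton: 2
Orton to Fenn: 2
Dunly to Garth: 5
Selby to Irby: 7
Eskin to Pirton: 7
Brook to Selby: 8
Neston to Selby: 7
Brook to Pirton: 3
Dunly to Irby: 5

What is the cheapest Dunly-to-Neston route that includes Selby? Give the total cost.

Shortest Dunly→Selby: Dunly → Irby → Selby = 12
Best Selby to Neston: Selby → Neston costing 7
Total via Selby: 12 + 7 = $19.

$19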